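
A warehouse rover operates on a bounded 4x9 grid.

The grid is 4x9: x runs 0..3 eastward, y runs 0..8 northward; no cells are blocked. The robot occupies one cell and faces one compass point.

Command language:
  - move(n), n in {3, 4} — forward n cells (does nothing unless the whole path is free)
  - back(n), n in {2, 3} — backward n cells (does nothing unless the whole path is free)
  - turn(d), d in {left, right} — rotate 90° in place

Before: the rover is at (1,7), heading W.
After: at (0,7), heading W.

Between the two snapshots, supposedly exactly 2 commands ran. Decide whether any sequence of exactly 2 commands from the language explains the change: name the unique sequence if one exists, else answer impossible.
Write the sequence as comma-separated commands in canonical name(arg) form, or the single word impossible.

key: running move(3) before back(2) would end elsewhere — order is forced
start: at (1,7), heading W
step 1 (back(2)): at (3,7), heading W
step 2 (move(3)): at (0,7), heading W
no other 2-command option fits: unique.

back(2), move(3)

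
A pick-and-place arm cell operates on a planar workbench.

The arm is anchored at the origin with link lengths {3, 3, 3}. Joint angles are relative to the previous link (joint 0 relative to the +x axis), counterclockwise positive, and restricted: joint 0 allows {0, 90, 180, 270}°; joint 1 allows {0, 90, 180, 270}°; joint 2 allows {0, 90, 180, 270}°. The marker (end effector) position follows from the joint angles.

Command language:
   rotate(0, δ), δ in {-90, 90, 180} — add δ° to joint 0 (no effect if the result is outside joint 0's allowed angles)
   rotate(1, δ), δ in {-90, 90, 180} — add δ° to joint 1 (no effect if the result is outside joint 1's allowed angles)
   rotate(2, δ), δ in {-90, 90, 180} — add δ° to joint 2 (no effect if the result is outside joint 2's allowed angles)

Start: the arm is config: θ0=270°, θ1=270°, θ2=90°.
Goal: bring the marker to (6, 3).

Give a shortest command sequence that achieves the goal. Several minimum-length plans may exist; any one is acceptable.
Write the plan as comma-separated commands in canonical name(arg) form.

rotate(0, 180), rotate(2, -90)

t0: config: θ0=270°, θ1=270°, θ2=90°
[1] after rotate(0, 180): config: θ0=90°, θ1=270°, θ2=90°
[2] after rotate(2, -90): config: θ0=90°, θ1=270°, θ2=0°
shorter routes all fall short; 2 is best.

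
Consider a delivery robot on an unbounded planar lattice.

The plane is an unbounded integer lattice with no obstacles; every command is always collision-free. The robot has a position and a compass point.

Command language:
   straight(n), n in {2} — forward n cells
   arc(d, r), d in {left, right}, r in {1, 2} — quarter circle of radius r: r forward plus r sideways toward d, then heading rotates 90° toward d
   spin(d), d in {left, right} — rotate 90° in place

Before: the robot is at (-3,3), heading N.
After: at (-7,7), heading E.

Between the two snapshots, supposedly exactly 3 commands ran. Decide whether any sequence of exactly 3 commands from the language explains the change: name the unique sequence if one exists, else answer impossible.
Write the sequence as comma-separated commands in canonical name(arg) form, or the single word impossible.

arc(left, 2), arc(right, 2), spin(right)

key: running spin(right) before arc(left, 2) would end elsewhere — order is forced
t0: at (-3,3), heading N
step 1 (arc(left, 2)): at (-5,5), heading W
step 2 (arc(right, 2)): at (-7,7), heading N
step 3 (spin(right)): at (-7,7), heading E
all 343 alternatives checked — unique.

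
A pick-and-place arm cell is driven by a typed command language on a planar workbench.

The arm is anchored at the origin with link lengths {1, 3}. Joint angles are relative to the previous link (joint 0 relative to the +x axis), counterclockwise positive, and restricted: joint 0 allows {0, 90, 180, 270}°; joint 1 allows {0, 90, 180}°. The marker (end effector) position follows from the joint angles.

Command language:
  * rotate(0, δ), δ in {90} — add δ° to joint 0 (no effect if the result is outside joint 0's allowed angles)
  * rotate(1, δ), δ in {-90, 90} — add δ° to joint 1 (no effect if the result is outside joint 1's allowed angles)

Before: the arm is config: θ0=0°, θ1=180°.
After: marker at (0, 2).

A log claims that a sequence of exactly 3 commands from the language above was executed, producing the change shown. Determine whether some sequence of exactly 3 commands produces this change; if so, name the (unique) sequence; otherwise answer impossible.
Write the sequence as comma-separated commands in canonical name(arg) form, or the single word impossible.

rotate(0, 90), rotate(0, 90), rotate(0, 90)

begin: config: θ0=0°, θ1=180°
1. rotate(0, 90) → config: θ0=90°, θ1=180°
2. rotate(0, 90) → config: θ0=180°, θ1=180°
3. rotate(0, 90) → config: θ0=270°, θ1=180°
no rival 3-sequence matches.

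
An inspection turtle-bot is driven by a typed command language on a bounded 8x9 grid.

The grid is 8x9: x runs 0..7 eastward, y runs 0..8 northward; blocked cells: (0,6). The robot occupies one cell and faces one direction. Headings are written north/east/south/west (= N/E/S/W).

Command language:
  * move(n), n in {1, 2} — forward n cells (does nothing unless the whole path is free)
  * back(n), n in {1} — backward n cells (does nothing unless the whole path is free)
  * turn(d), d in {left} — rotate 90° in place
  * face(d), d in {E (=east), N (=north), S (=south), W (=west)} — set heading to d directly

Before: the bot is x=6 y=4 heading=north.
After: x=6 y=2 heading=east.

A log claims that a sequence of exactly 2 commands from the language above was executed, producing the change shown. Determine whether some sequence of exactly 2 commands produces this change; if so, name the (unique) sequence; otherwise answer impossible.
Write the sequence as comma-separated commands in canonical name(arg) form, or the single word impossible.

checked all 2-command options: none fits.

impossible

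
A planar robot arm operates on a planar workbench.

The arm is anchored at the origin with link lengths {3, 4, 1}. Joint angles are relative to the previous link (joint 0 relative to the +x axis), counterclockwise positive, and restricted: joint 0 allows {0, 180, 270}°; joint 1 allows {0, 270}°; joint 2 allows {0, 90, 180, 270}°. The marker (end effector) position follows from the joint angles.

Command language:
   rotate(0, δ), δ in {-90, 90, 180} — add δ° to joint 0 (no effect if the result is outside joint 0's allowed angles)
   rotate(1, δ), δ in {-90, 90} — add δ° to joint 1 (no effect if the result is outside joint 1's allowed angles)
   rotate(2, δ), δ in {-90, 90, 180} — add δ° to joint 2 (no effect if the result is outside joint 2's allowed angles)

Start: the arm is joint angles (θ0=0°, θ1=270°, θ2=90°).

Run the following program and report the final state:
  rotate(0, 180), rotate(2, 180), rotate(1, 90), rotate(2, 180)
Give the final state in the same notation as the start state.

joint angles (θ0=180°, θ1=0°, θ2=90°)

begin: joint angles (θ0=0°, θ1=270°, θ2=90°)
1. rotate(0, 180) → joint angles (θ0=180°, θ1=270°, θ2=90°)
2. rotate(2, 180) → joint angles (θ0=180°, θ1=270°, θ2=270°)
3. rotate(1, 90) → joint angles (θ0=180°, θ1=0°, θ2=270°)
4. rotate(2, 180) → joint angles (θ0=180°, θ1=0°, θ2=90°)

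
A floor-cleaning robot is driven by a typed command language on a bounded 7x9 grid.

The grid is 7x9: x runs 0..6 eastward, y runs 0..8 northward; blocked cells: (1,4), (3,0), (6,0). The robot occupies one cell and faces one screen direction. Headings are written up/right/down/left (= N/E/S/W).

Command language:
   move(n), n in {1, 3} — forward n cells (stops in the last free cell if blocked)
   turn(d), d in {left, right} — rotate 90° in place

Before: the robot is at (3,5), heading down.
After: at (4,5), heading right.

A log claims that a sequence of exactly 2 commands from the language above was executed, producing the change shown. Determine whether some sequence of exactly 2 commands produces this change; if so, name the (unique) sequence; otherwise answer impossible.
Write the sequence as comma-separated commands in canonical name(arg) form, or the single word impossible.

key: cell and facing (now E) both changed — the 2 commands mix motion and turning
from: at (3,5), heading down
[1] after turn(left): at (3,5), heading right
[2] after move(1): at (4,5), heading right
no rival 2-sequence matches.

turn(left), move(1)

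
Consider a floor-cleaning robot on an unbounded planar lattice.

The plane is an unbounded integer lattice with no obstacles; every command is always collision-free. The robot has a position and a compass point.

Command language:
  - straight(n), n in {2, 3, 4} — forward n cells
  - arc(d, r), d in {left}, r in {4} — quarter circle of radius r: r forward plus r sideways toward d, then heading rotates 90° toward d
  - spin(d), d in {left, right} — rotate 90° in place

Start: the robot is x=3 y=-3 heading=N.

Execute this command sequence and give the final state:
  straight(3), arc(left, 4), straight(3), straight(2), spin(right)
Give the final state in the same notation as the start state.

x=-6 y=4 heading=N

from: x=3 y=-3 heading=N
t=1 straight(3) ⇒ x=3 y=0 heading=N
t=2 arc(left, 4) ⇒ x=-1 y=4 heading=W
t=3 straight(3) ⇒ x=-4 y=4 heading=W
t=4 straight(2) ⇒ x=-6 y=4 heading=W
t=5 spin(right) ⇒ x=-6 y=4 heading=N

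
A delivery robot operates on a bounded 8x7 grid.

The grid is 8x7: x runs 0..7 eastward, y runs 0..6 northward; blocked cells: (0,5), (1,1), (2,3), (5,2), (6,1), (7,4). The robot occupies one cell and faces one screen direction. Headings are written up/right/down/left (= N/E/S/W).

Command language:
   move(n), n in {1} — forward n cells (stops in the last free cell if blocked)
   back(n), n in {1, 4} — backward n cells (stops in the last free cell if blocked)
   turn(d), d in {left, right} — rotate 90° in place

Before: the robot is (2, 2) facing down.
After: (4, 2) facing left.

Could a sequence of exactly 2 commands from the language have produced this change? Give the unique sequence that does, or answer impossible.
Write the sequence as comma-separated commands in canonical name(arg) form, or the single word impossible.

turn(right), back(4)

key: position moved to (4,2) AND the heading swung to W — translation plus rotation needed
t0: (2, 2) facing down
[1] after turn(right): (2, 2) facing left
[2] after back(4): (4, 2) facing left
uniquely the one of 25 2-step routes that fits.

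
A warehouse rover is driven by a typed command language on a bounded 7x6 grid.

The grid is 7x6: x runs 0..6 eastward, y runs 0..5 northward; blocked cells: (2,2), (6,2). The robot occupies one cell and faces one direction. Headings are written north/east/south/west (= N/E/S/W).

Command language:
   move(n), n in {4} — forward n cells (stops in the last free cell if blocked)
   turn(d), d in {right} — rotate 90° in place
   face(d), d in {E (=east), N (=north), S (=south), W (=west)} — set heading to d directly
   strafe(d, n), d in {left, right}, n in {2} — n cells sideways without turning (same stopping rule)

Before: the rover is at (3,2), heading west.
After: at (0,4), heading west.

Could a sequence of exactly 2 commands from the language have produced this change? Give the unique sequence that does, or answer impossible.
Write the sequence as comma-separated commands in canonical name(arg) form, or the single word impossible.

key: move(4) runs into the grid edge before its full distance
begin: at (3,2), heading west
step 1 (strafe(right, 2)): at (3,4), heading west
step 2 (move(4)): at (0,4), heading west
uniquely the one of 64 2-step routes that fits.

strafe(right, 2), move(4)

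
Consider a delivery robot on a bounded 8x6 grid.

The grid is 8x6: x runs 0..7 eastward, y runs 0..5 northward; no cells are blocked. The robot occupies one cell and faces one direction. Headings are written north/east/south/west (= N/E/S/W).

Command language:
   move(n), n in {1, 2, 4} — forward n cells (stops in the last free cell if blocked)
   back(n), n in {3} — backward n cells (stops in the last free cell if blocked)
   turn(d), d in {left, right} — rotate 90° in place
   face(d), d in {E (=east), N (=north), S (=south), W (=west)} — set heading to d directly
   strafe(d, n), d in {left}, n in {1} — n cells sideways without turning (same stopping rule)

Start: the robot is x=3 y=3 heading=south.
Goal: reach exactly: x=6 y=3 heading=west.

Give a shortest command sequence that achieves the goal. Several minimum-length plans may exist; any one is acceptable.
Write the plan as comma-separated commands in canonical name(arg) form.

initial: x=3 y=3 heading=south
[1] after face(W): x=3 y=3 heading=west
[2] after back(3): x=6 y=3 heading=west
no 1-step plan works, so 2 is optimal.

face(W), back(3)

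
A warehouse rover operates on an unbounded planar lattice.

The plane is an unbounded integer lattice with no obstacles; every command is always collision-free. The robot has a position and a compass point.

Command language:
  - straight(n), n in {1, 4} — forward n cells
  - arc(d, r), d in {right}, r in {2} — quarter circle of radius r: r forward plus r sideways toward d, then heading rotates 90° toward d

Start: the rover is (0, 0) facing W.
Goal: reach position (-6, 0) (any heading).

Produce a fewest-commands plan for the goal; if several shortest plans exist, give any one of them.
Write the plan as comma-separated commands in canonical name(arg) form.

straight(4), straight(1), straight(1)

begin: (0, 0) facing W
[1] after straight(4): (-4, 0) facing W
[2] after straight(1): (-5, 0) facing W
[3] after straight(1): (-6, 0) facing W
minimal: 3 command(s), checked below 3.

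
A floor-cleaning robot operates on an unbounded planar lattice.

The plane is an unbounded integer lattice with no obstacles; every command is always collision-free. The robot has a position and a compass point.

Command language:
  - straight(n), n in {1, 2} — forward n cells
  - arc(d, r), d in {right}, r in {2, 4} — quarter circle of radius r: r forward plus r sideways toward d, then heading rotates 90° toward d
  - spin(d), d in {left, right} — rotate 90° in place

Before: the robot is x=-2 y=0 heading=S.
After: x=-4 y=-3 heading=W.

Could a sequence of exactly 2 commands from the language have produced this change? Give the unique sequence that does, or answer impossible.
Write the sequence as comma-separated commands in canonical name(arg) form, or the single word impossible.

key: running arc(right, 2) before straight(1) would end elsewhere — order is forced
start: x=-2 y=0 heading=S
[1] after straight(1): x=-2 y=-1 heading=S
[2] after arc(right, 2): x=-4 y=-3 heading=W
all 36 alternatives checked — unique.

straight(1), arc(right, 2)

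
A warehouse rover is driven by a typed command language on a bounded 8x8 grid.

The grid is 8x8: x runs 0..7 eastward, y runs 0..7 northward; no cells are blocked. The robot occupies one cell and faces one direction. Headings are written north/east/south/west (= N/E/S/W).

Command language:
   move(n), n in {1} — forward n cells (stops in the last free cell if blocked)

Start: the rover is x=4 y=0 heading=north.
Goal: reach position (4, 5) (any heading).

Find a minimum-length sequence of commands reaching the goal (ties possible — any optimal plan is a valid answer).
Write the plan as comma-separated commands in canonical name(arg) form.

move(1), move(1), move(1), move(1), move(1)

begin: x=4 y=0 heading=north
[1] after move(1): x=4 y=1 heading=north
[2] after move(1): x=4 y=2 heading=north
[3] after move(1): x=4 y=3 heading=north
[4] after move(1): x=4 y=4 heading=north
[5] after move(1): x=4 y=5 heading=north
no 4-step plan works, so 5 is optimal.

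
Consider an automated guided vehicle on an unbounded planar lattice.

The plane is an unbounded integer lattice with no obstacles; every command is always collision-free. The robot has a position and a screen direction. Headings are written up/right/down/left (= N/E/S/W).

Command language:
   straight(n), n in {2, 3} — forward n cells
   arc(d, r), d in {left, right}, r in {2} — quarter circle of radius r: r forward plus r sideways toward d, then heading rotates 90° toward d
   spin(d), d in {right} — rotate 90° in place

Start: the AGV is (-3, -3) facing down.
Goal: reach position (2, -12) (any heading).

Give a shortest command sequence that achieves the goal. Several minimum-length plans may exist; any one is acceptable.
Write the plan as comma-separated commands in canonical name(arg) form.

straight(2), straight(2), straight(3), arc(left, 2), straight(3)

initial: (-3, -3) facing down
t=1 straight(2) ⇒ (-3, -5) facing down
t=2 straight(2) ⇒ (-3, -7) facing down
t=3 straight(3) ⇒ (-3, -10) facing down
t=4 arc(left, 2) ⇒ (-1, -12) facing right
t=5 straight(3) ⇒ (2, -12) facing right
nothing shorter than 5 reaches the goal.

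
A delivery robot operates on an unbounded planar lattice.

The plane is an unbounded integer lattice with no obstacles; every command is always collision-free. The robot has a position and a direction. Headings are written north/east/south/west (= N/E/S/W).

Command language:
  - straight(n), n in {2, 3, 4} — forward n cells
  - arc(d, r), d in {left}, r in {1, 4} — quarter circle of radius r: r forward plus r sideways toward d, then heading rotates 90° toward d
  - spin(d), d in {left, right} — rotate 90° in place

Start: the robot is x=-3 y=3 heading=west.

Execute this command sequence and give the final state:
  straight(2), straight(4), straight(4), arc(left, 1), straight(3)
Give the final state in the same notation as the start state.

t0: x=-3 y=3 heading=west
[1] after straight(2): x=-5 y=3 heading=west
[2] after straight(4): x=-9 y=3 heading=west
[3] after straight(4): x=-13 y=3 heading=west
[4] after arc(left, 1): x=-14 y=2 heading=south
[5] after straight(3): x=-14 y=-1 heading=south

x=-14 y=-1 heading=south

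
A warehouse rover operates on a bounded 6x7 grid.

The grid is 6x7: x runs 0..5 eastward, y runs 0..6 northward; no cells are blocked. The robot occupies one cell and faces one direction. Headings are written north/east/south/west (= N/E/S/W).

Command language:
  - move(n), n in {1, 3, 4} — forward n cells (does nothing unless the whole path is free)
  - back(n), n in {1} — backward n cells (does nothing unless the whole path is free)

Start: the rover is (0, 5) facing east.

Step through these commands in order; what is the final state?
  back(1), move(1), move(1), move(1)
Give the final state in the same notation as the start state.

(3, 5) facing east

t0: (0, 5) facing east
t=1 back(1) ⇒ (0, 5) facing east
t=2 move(1) ⇒ (1, 5) facing east
t=3 move(1) ⇒ (2, 5) facing east
t=4 move(1) ⇒ (3, 5) facing east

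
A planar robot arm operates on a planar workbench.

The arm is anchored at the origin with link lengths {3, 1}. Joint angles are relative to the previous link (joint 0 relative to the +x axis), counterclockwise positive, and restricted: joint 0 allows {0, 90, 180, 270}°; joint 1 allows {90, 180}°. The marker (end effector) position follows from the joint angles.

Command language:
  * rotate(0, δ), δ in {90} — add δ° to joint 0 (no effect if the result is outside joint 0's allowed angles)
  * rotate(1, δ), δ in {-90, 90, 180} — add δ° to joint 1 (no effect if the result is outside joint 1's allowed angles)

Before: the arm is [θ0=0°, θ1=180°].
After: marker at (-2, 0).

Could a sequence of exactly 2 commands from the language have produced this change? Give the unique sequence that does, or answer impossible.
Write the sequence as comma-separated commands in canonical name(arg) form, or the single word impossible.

rotate(0, 90), rotate(0, 90)

begin: [θ0=0°, θ1=180°]
1. rotate(0, 90) → [θ0=90°, θ1=180°]
2. rotate(0, 90) → [θ0=180°, θ1=180°]
no other 2-command option fits: unique.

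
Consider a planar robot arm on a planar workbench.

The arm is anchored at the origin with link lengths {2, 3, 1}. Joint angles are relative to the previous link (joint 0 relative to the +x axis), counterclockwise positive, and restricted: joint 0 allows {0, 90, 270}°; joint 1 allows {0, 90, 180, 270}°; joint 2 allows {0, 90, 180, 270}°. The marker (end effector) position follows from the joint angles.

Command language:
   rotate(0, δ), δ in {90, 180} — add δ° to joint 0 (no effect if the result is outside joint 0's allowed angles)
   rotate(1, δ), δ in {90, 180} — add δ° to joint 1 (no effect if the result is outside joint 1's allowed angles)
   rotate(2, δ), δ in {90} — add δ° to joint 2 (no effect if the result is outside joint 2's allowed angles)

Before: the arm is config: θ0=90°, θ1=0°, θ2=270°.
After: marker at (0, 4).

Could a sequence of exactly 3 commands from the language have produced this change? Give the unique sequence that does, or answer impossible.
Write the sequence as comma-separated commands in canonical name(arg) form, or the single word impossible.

initial: config: θ0=90°, θ1=0°, θ2=270°
1. rotate(2, 90) → config: θ0=90°, θ1=0°, θ2=0°
2. rotate(2, 90) → config: θ0=90°, θ1=0°, θ2=90°
3. rotate(2, 90) → config: θ0=90°, θ1=0°, θ2=180°
no other 3-command option fits: unique.

rotate(2, 90), rotate(2, 90), rotate(2, 90)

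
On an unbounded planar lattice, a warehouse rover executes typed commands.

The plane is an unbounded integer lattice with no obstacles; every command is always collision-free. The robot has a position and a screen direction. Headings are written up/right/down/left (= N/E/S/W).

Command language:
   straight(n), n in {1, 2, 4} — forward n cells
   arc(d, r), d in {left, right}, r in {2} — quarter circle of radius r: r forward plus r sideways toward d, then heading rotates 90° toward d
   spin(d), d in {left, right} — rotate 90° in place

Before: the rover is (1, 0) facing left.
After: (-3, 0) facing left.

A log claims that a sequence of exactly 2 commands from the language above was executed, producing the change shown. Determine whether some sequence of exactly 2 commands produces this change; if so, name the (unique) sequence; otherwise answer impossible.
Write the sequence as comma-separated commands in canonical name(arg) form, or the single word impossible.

straight(2), straight(2)

key: heading stays W — no command in the sequence turns
initial: (1, 0) facing left
step 1 (straight(2)): (-1, 0) facing left
step 2 (straight(2)): (-3, 0) facing left
no rival 2-sequence matches.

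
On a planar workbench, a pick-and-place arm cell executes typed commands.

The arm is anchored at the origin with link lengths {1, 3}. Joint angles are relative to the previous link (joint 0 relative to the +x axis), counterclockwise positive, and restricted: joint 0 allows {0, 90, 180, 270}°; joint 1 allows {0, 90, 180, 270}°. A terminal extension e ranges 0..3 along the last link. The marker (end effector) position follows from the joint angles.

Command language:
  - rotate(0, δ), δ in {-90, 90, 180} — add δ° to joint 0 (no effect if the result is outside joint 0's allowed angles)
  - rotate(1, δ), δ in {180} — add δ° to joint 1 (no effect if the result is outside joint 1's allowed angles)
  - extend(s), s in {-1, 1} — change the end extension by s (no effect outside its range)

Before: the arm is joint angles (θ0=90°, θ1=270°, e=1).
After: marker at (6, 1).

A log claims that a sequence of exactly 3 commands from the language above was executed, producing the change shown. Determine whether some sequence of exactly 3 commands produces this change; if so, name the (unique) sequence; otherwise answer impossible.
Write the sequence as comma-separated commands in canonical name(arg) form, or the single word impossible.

extend(1), extend(1), extend(1)

from: joint angles (θ0=90°, θ1=270°, e=1)
[1] after extend(1): joint angles (θ0=90°, θ1=270°, e=2)
[2] after extend(1): joint angles (θ0=90°, θ1=270°, e=3)
[3] after extend(1): joint angles (θ0=90°, θ1=270°, e=3)
no other 3-command option fits: unique.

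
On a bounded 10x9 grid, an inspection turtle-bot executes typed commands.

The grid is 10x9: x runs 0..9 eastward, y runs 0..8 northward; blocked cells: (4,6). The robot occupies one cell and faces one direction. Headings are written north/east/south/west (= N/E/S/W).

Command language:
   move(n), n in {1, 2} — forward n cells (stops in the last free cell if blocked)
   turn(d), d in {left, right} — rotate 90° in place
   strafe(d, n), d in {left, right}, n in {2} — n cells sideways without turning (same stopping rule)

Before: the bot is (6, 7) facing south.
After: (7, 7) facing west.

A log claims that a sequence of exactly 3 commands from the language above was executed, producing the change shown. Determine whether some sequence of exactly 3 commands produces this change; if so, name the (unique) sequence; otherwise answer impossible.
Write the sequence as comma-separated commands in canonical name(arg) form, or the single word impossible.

strafe(left, 2), turn(right), move(1)

key: order matters: swapping strafe(left, 2) and move(1) lands elsewhere
from: (6, 7) facing south
[1] after strafe(left, 2): (8, 7) facing south
[2] after turn(right): (8, 7) facing west
[3] after move(1): (7, 7) facing west
all 216 alternatives checked — unique.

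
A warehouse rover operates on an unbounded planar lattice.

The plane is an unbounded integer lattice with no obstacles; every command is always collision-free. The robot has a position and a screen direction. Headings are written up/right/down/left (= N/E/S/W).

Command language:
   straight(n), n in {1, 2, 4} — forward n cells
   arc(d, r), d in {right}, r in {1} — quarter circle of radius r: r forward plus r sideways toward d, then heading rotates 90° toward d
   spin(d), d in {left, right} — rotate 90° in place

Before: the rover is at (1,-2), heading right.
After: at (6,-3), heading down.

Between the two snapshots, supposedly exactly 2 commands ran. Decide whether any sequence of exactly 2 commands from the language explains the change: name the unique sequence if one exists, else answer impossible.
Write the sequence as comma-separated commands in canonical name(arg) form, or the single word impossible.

key: cell and facing (now S) both changed — the 2 commands mix motion and turning
initial: at (1,-2), heading right
[1] after straight(4): at (5,-2), heading right
[2] after arc(right, 1): at (6,-3), heading down
uniquely the one of 36 2-step routes that fits.

straight(4), arc(right, 1)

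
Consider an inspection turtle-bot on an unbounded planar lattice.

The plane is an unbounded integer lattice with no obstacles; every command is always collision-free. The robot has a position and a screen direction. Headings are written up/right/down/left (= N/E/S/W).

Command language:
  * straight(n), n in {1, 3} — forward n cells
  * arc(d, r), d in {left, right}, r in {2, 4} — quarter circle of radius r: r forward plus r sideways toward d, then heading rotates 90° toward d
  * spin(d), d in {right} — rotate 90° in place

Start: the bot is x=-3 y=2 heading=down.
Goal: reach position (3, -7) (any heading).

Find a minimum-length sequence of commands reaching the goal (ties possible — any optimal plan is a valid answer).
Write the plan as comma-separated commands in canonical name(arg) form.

from: x=-3 y=2 heading=down
step 1 (arc(left, 2)): x=-1 y=0 heading=right
step 2 (arc(right, 4)): x=3 y=-4 heading=down
step 3 (straight(3)): x=3 y=-7 heading=down
minimal: 3 command(s), checked below 3.

arc(left, 2), arc(right, 4), straight(3)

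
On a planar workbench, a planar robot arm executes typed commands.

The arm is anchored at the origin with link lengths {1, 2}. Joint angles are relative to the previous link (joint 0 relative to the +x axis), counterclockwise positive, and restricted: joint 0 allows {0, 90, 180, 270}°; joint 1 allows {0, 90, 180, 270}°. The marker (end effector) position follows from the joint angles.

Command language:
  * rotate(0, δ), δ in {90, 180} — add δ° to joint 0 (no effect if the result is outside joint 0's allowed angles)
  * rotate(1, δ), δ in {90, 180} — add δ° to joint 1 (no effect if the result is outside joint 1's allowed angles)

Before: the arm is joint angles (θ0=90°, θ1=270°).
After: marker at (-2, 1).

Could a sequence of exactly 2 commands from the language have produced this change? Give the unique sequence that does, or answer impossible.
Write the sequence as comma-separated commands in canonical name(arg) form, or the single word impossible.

rotate(1, 90), rotate(1, 90)

initial: joint angles (θ0=90°, θ1=270°)
1. rotate(1, 90) → joint angles (θ0=90°, θ1=0°)
2. rotate(1, 90) → joint angles (θ0=90°, θ1=90°)
all 16 alternatives checked — unique.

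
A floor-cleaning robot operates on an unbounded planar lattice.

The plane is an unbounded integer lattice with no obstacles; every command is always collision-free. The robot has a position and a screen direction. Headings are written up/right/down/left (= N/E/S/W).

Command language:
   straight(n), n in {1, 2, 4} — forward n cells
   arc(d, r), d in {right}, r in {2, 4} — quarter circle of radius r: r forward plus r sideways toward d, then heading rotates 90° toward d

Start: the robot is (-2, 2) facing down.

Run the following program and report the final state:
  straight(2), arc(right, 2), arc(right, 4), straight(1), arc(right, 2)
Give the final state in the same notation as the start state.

initial: (-2, 2) facing down
t=1 straight(2) ⇒ (-2, 0) facing down
t=2 arc(right, 2) ⇒ (-4, -2) facing left
t=3 arc(right, 4) ⇒ (-8, 2) facing up
t=4 straight(1) ⇒ (-8, 3) facing up
t=5 arc(right, 2) ⇒ (-6, 5) facing right

(-6, 5) facing right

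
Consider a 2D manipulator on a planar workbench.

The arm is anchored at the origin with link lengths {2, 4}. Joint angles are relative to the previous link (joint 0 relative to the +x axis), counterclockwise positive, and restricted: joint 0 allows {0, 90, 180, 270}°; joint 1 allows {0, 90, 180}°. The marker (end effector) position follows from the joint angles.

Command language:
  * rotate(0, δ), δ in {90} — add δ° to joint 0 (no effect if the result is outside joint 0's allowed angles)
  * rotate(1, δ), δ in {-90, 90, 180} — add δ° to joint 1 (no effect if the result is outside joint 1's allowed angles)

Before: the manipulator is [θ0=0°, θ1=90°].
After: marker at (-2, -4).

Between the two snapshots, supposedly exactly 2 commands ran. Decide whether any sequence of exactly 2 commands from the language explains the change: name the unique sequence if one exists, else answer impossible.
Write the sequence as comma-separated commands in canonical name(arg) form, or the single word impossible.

rotate(0, 90), rotate(0, 90)

t0: [θ0=0°, θ1=90°]
1. rotate(0, 90) → [θ0=90°, θ1=90°]
2. rotate(0, 90) → [θ0=180°, θ1=90°]
uniquely the one of 16 2-step routes that fits.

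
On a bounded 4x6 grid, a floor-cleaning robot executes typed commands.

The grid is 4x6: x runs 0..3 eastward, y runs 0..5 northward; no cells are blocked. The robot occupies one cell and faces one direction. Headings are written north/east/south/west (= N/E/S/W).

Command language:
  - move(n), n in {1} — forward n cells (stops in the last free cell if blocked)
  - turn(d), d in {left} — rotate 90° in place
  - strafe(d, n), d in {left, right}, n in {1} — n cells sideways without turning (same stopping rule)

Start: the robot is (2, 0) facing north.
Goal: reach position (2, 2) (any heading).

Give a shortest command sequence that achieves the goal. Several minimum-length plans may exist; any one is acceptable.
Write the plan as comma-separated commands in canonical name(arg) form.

initial: (2, 0) facing north
step 1 (move(1)): (2, 1) facing north
step 2 (move(1)): (2, 2) facing north
shorter routes all fall short; 2 is best.

move(1), move(1)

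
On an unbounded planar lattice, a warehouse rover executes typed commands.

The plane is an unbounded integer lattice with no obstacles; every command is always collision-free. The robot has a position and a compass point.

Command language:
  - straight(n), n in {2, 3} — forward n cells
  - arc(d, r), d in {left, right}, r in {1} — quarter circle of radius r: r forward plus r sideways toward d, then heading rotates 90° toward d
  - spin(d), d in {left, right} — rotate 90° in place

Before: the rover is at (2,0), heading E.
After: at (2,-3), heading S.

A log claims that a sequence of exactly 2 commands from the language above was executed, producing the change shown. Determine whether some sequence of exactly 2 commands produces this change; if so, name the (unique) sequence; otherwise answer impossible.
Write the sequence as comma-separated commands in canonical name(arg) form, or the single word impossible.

spin(right), straight(3)

key: running straight(3) before spin(right) would end elsewhere — order is forced
initial: at (2,0), heading E
1. spin(right) → at (2,0), heading S
2. straight(3) → at (2,-3), heading S
all 36 alternatives checked — unique.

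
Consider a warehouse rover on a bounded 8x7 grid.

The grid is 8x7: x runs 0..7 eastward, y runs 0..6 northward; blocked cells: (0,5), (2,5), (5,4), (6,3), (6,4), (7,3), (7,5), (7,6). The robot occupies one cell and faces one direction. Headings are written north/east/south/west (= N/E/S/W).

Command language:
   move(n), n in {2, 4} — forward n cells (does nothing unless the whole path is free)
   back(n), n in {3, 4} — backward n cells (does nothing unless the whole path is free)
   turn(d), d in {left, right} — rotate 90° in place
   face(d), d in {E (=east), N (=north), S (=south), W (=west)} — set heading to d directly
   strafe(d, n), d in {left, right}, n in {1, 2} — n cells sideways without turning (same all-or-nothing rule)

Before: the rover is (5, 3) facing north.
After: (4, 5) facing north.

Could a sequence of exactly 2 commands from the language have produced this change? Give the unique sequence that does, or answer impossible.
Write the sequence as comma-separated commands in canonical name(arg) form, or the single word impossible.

key: heading stays N — no command in the sequence turns
from: (5, 3) facing north
1. strafe(left, 1) → (4, 3) facing north
2. move(2) → (4, 5) facing north
no other 2-command option fits: unique.

strafe(left, 1), move(2)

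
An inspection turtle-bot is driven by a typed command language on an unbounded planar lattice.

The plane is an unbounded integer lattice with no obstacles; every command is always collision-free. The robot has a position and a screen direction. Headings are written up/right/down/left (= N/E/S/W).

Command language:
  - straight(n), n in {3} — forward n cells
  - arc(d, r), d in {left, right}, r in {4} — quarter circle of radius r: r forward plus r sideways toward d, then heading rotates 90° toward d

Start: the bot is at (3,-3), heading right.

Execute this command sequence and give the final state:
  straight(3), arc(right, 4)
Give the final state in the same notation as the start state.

begin: at (3,-3), heading right
1. straight(3) → at (6,-3), heading right
2. arc(right, 4) → at (10,-7), heading down

at (10,-7), heading down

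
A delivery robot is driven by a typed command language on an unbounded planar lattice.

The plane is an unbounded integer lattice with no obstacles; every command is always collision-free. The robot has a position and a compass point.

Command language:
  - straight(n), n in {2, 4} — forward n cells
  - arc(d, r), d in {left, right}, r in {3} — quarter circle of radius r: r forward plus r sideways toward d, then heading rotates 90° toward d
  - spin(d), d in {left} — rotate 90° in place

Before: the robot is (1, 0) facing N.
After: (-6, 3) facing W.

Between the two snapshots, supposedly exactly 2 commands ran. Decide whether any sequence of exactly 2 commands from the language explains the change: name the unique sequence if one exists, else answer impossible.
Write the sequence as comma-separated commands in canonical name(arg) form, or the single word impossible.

arc(left, 3), straight(4)

key: running straight(4) before arc(left, 3) would end elsewhere — order is forced
initial: (1, 0) facing N
[1] after arc(left, 3): (-2, 3) facing W
[2] after straight(4): (-6, 3) facing W
all 25 alternatives checked — unique.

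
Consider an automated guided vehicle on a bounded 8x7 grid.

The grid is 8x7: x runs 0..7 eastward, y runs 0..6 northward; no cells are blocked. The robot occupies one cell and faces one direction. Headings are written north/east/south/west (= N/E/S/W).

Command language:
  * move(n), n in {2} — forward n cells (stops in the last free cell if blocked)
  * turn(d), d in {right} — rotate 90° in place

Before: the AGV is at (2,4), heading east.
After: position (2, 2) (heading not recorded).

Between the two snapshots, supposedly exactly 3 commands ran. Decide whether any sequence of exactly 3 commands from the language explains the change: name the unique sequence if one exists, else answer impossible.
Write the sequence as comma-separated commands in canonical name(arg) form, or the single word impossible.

start: at (2,4), heading east
1. turn(right) → at (2,4), heading south
2. move(2) → at (2,2), heading south
3. turn(right) → at (2,2), heading west
no other 3-command option fits: unique.

turn(right), move(2), turn(right)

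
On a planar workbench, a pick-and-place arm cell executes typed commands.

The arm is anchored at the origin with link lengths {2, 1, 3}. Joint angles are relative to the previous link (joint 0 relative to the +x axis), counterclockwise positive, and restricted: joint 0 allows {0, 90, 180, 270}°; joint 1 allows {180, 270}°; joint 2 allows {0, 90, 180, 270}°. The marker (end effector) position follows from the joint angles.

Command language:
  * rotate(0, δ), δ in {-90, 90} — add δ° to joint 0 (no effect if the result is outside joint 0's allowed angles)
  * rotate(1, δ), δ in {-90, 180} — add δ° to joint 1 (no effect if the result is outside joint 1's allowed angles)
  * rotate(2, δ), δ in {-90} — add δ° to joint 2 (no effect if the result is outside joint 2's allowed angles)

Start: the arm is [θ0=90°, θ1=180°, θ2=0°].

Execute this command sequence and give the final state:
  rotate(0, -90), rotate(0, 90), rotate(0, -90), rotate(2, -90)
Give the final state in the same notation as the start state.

start: [θ0=90°, θ1=180°, θ2=0°]
[1] after rotate(0, -90): [θ0=0°, θ1=180°, θ2=0°]
[2] after rotate(0, 90): [θ0=90°, θ1=180°, θ2=0°]
[3] after rotate(0, -90): [θ0=0°, θ1=180°, θ2=0°]
[4] after rotate(2, -90): [θ0=0°, θ1=180°, θ2=270°]

[θ0=0°, θ1=180°, θ2=270°]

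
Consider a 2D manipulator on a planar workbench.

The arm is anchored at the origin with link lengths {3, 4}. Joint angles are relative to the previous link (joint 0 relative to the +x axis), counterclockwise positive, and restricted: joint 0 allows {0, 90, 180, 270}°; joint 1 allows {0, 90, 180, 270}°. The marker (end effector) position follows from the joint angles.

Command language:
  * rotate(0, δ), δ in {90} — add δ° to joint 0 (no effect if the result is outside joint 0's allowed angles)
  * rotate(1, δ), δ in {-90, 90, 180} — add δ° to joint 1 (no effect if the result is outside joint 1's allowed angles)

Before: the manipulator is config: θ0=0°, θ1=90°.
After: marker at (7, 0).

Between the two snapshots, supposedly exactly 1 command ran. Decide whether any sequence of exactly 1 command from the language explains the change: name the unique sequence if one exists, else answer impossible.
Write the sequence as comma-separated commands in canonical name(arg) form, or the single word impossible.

start: config: θ0=0°, θ1=90°
[1] after rotate(1, -90): config: θ0=0°, θ1=0°
uniquely the one of 4 1-step routes that fits.

rotate(1, -90)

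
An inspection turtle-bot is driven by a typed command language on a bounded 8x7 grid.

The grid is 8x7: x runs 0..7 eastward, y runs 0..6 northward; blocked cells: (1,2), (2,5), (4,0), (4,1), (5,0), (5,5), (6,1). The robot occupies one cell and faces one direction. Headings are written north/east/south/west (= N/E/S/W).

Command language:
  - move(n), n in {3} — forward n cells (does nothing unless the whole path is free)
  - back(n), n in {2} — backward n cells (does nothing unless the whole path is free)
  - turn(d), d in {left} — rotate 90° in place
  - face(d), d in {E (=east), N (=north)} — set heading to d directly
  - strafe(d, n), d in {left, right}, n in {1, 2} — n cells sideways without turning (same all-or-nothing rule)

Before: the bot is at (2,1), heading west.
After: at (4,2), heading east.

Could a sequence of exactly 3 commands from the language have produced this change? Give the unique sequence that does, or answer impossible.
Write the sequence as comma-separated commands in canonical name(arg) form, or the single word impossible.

key: running face(E) before strafe(right, 1) would end elsewhere — order is forced
start: at (2,1), heading west
[1] after strafe(right, 1): at (2,2), heading west
[2] after back(2): at (4,2), heading west
[3] after face(E): at (4,2), heading east
all 729 alternatives checked — unique.

strafe(right, 1), back(2), face(E)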